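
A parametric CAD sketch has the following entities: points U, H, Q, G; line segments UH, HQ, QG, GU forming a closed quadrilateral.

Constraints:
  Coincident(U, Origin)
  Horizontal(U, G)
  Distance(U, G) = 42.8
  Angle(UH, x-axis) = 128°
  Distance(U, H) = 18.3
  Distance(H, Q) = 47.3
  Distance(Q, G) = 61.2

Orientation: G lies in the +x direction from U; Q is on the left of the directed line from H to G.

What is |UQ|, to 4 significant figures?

56.05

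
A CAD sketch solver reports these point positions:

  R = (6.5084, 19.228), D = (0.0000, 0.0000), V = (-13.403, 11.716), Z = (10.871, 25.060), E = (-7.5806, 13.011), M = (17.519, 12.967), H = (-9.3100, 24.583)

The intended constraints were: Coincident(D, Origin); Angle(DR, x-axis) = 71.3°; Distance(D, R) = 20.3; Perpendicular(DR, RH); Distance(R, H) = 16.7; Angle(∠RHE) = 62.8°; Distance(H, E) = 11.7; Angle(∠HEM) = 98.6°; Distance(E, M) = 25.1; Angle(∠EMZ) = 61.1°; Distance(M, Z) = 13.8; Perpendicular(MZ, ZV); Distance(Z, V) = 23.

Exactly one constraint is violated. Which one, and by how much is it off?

Distance(Z, V) = 23 — off by 4.70.

D = (0.00, 0.00) ✓; DR at 71.30° ✓; |DR| = 20.30 ✓; ∠(DR, RH) = 90.00° ✓; |RH| = 16.70 ✓; ∠RHE = 62.80° ✓; |HE| = 11.70 ✓; ∠HEM = 98.60° ✓; |EM| = 25.10 ✓; ∠EMZ = 61.10° ✓; |MZ| = 13.80 ✓; ∠(MZ, ZV) = 90.00° ✓; |ZV| = 27.70 ✗.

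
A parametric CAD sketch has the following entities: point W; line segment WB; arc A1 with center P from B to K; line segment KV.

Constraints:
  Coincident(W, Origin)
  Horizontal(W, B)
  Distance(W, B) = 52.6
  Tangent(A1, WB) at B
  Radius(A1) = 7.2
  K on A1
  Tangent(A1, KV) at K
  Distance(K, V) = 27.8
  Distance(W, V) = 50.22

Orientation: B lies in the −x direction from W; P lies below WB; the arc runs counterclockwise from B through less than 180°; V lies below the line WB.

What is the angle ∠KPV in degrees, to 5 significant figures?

75.480°

W is at the origin; WB is horizontal with |WB| = 52.6 and B on the −x side, so B = (-52.600, 0.0000). Since A1 is tangent to WB there, PB ⟂ WB, so P = B + (0, -7.2) = (-52.600, -7.2000). Since PK ⟂ KV (tangency), |PV| = √(7.2² + 27.8²) = 28.717 regardless of where K sits on A1. So V lies on both circle(W, 50.22) and circle(P, 28.717); the below-WB intersection is V = (-38.516, -32.227). K is the foot of the tangent from V: K = (-57.789, -12.191).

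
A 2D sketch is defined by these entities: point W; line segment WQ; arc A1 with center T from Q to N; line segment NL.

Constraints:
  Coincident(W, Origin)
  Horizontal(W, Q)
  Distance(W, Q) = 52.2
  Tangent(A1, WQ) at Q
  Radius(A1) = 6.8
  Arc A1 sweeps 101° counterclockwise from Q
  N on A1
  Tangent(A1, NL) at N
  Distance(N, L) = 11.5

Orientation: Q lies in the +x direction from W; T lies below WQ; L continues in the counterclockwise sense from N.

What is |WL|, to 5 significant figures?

51.507

On A1, Q sits at bearing 90° from T; a 101° counterclockwise sweep puts N at bearing 191°, so N = T + 6.8·(cos 191°, sin 191°) = (45.525, -8.0975). The tangent condition forces TN to be normal to NL, so NL runs along (−sin 191°, cos 191°); with |NL| = 11.5, L = (47.719, -19.386). Then |WL| = |L − W| = 51.507.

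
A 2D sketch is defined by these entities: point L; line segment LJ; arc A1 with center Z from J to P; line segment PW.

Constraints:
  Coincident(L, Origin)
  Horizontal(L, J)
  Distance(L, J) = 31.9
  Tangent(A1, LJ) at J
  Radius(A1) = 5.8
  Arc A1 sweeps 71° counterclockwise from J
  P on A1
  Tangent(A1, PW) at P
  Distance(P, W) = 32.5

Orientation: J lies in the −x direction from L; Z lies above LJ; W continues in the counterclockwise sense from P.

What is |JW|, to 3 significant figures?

38.2

L is at the origin; LJ is horizontal with |LJ| = 31.9 and J on the −x side, so J = (-31.9, 0.00). Tangency of A1 to LJ means the radius ZJ is perpendicular to LJ, so Z = J + (0, 5.8) = (-31.9, 5.80). On A1, J sits at bearing -90° from Z; a 71° counterclockwise sweep puts P at bearing -19°, so P = Z + 5.8·(cos -19°, sin -19°) = (-26.4, 3.91). Since A1 is tangent to PW there, ZP ⟂ PW, so PW runs along (−sin -19°, cos -19°); with |PW| = 32.5, W = (-15.8, 34.6). Then |JW| = |W − J| = 38.2.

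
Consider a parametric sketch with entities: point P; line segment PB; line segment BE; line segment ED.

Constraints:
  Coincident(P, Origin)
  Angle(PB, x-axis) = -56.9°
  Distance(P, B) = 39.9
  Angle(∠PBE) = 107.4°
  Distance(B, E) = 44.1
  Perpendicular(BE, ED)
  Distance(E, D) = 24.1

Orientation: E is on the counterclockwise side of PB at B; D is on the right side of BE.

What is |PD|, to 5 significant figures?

83.697

P is at the origin; PB runs at -56.9° with length 39.9, so B = 39.9·(cos -56.9°, sin -56.9°) = (21.789, -33.425). ∠PBE = 107.4°, so BE runs at -56.9° + (180° − 107.4°) = 15.700° from the x-axis; with |BE| = 44.1, E = B + 44.1·(cos 15.700°, sin 15.700°) = (64.244, -21.491). The perpendicularity gives ED at right angles to BE; with |ED| = 24.1 on the right of BE, D = E + 24.1·(0.27060, -0.96269) = (70.766, -44.692). Then |PD| = |D − P| = 83.697.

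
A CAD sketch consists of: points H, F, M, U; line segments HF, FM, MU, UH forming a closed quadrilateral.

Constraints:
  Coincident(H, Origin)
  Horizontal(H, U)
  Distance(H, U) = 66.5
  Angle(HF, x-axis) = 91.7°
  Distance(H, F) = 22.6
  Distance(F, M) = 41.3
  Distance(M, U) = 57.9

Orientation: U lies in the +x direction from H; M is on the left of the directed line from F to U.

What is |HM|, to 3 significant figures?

57.2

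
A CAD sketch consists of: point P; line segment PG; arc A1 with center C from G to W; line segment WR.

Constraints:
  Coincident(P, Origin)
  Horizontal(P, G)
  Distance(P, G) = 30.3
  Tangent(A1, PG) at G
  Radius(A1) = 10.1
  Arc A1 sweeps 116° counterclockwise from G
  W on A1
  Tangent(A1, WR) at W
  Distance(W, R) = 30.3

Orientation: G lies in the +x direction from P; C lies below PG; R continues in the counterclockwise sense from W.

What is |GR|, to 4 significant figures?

41.97

On A1, G sits at bearing 90° from C; a 116° counterclockwise sweep puts W at bearing 206°, so W = C + 10.1·(cos 206°, sin 206°) = (21.22, -14.53). Tangency of A1 to WR means the radius CW is perpendicular to WR, so WR runs along (−sin 206°, cos 206°); with |WR| = 30.3, R = (34.50, -41.76). Then |GR| = |R − G| = 41.97.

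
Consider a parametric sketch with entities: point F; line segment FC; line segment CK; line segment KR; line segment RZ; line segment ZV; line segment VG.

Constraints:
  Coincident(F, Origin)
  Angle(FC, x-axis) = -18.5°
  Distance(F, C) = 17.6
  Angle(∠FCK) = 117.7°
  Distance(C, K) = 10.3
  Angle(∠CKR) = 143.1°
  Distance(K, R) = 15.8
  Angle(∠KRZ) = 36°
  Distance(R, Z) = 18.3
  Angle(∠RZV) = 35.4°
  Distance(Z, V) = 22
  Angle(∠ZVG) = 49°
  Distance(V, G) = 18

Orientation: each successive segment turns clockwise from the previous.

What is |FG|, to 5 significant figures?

28.928

F is at the origin; FC runs at -18.5° with length 17.6, so C = (16.690, -5.5846). ∠FCK = 117.7° gives CK at -80.800° from the x-axis; with |CK| = 10.3, K = (18.337, -15.752). ∠CKR = 143.1° gives KR at -117.70° from the x-axis; with |KR| = 15.8, R = (10.993, -29.741). ∠KRZ = 36.0° gives RZ at 98.300° from the x-axis; with |RZ| = 18.3, Z = (8.3510, -11.633). ∠RZV = 35.4° gives ZV at -46.300° from the x-axis; with |ZV| = 22.0, V = (23.550, -27.538). ∠ZVG = 49.0° gives VG at -177.30° from the x-axis; with |VG| = 18.0, G = (5.5704, -28.386). Then |FG| = |G − F| = 28.928.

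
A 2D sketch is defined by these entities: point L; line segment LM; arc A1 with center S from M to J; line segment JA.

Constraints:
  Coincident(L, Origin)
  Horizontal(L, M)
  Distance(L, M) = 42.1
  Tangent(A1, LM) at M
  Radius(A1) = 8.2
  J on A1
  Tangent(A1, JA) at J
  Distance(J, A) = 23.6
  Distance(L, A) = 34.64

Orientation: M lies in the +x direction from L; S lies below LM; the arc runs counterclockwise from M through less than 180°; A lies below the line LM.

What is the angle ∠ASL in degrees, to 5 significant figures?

53.861°

L is at the origin; L and M share the same y with |LM| = 42.1 and M on the +x side, so M = (42.100, 0.0000). The tangent condition forces SM to be normal to LM, so S = M + (0, -8.2) = (42.100, -8.2000). Since SJ ⟂ JA (tangency), |SA| = √(8.2² + 23.6²) = 24.984 regardless of where J sits on A1. So A lies on both circle(L, 34.64) and circle(S, 24.984); the below-LM intersection is A = (23.780, -25.188). J is the foot of the tangent from A: J = (34.860, -4.3503).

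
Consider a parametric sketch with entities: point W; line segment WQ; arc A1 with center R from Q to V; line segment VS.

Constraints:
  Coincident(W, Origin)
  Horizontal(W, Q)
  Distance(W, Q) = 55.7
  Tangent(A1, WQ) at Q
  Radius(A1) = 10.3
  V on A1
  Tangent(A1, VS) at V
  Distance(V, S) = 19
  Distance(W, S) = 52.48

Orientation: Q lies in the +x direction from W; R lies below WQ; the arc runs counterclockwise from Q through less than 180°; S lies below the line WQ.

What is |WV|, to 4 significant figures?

46.42

Checks: |RV| = 10.30 ✓; ∠(RV, VS) = 90.00° ✓; |VS| = 19.00 ✓; |WS| = 52.48 ✓.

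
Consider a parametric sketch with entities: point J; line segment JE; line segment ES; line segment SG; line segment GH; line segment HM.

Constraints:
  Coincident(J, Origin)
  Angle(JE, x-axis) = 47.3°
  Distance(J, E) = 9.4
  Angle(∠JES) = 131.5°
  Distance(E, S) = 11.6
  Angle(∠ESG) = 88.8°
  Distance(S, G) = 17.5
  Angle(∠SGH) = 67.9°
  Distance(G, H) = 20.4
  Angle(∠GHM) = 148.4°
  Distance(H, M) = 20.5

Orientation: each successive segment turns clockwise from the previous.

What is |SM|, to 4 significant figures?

31.75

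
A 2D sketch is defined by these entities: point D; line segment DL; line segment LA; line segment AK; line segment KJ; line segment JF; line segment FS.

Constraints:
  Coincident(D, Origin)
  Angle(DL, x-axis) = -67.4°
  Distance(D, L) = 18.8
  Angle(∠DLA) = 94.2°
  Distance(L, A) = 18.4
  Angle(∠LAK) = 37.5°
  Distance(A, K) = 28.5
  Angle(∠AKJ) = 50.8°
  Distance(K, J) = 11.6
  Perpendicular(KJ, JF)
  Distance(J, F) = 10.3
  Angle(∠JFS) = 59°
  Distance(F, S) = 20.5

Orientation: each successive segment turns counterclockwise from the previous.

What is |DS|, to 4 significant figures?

5.612

D is at the origin; DL runs at -67.4° with length 18.8, so L = (7.225, -17.36). ∠DLA = 94.2° gives LA at 18.40° from the x-axis; with |LA| = 18.4, A = (24.68, -11.55). ∠LAK = 37.5° gives AK at 160.9° from the x-axis; with |AK| = 28.5, K = (-2.247, -2.223). ∠AKJ = 50.8° gives KJ at -69.90° from the x-axis; with |KJ| = 11.6, J = (1.739, -13.12). KJ is perpendicular to JF, so JF runs at 20.10°; with |JF| = 10.3, F = (11.41, -9.576). ∠JFS = 59.0° gives FS at 141.1° from the x-axis; with |FS| = 20.5, S = (-4.542, 3.297). Then |DS| = |S − D| = 5.612.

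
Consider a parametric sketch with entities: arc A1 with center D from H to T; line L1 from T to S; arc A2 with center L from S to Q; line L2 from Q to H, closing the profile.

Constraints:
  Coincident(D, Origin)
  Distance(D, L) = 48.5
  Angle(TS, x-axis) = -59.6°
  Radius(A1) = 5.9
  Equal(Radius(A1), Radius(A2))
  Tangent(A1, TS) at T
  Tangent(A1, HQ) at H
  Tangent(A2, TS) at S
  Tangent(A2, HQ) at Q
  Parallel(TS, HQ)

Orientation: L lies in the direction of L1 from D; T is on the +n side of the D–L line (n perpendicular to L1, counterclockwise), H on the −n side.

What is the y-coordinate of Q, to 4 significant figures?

-44.82

Tangency of A1 to both parallel lines with radius 5.9 puts T and H at D ± 5.9·n: T = (5.089, 2.986), H = (-5.089, -2.986). Equal radii place S and Q the same way about L: S = L + 5.9·n = (29.63, -38.85), Q = L − 5.9·n = (19.45, -44.82). So Q.y = -44.82.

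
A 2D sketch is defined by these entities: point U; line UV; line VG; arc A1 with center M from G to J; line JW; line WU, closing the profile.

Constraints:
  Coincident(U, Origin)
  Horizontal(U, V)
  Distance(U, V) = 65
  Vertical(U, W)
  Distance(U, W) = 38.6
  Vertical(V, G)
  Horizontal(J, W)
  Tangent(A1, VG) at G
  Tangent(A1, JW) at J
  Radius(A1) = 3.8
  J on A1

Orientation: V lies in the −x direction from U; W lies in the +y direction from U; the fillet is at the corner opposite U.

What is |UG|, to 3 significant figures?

73.7

U is at the origin; U and V share the same y with |UV| = 65.0 and V on the −x side, so V = (-65.0, 0.00). U and W share the same x with |UW| = 38.6 and W on the +y side, so W = (0.00, 38.6). The virtual corner opposite U is at (-65.0, 38.6). Tangency of A1 to VG means the radius MG is perpendicular to VG and A1 meets JW tangentially, so MJ is at right angles to JW, with radius 3.8, so the center M sits 3.8 in from both sides at M = (-61.2, 34.8). That places the tangent points at G = (-65.0, 34.8) on VG and J = (-61.2, 38.6) on JW. Then |UG| = |G − U| = 73.7.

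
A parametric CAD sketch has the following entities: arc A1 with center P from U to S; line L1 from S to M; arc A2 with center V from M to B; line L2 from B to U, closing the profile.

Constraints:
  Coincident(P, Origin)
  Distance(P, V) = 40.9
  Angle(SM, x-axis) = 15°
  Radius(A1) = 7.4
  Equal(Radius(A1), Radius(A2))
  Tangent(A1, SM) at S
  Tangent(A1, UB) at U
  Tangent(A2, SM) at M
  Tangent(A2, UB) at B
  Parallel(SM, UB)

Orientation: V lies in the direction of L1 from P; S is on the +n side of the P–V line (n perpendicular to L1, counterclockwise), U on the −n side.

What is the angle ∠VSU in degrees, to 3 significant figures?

79.7°

The slot axis is L1's direction at 15.0°, so u = (cos 15.0°, sin 15.0°) = (0.966, 0.259) and n = (−sin 15.0°, cos 15.0°) = (-0.259, 0.966). P is at the origin and V lies 40.9 along u from P, so V = 40.9·u = (39.5, 10.6). Tangency of A1 to both parallel lines with radius 7.4 puts S and U at P ± 7.4·n: S = (-1.92, 7.15), U = (1.92, -7.15). Then cos ∠VSU = SV·SU / (|SV||SU|), giving 79.7°.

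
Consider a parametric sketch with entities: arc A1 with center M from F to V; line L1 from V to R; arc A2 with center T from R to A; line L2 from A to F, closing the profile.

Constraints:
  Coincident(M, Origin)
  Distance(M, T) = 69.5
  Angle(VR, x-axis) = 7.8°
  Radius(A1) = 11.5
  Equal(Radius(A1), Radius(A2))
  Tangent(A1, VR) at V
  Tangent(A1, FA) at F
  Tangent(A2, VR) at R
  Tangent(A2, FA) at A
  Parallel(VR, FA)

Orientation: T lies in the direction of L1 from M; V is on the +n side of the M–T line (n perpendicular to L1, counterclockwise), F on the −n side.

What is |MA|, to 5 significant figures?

70.445

The slot axis is L1's direction at 7.8°, so u = (cos 7.8°, sin 7.8°) = (0.99075, 0.13572) and n = (−sin 7.8°, cos 7.8°) = (-0.13572, 0.99075). M is at the origin and T lies 69.5 along u from M, so T = 69.5·u = (68.857, 9.4322). Tangency of A1 to both parallel lines with radius 11.5 puts V and F at M ± 11.5·n: V = (-1.5607, 11.394), F = (1.5607, -11.394). Equal radii place R and A the same way about T: R = T + 11.5·n = (67.296, 20.826), A = T − 11.5·n = (70.418, -1.9614). Then |MA| = |A − M| = 70.445.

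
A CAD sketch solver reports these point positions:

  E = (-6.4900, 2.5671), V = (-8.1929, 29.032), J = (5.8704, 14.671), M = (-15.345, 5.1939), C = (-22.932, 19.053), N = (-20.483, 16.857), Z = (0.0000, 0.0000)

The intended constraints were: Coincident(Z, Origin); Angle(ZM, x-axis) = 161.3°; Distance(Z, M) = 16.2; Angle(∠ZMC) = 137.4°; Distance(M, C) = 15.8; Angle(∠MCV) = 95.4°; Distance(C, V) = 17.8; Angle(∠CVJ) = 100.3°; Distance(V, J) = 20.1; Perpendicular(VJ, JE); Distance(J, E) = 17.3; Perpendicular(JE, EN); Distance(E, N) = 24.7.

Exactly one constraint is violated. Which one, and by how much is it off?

Distance(E, N) = 24.7 — off by 4.70.

Z = (0.00, 0.00) ✓; ZM at 161.3° ✓; |ZM| = 16.20 ✓; ∠ZMC = 137.4° ✓; |MC| = 15.80 ✓; ∠MCV = 95.40° ✓; |CV| = 17.80 ✓; ∠CVJ = 100.3° ✓; |VJ| = 20.10 ✓; ∠(VJ, JE) = 90.00° ✓; |JE| = 17.30 ✓; ∠(JE, EN) = 90.00° ✓; |EN| = 20.00 ✗.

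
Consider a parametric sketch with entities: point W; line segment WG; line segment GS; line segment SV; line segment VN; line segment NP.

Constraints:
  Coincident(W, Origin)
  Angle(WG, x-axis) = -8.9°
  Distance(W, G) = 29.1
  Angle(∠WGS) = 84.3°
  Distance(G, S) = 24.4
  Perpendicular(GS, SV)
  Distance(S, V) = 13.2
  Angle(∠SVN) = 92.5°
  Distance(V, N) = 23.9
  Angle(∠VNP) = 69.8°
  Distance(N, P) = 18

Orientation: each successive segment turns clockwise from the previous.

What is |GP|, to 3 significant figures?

6.66

∠SVN = 92.5° gives VN at 77.9° from the x-axis; with |VN| = 23.9, N = (14.8, -1.42). ∠VNP = 69.8° gives NP at -32.3° from the x-axis; with |NP| = 18.0, P = (30.0, -11.0). Then |GP| = |P − G| = 6.66.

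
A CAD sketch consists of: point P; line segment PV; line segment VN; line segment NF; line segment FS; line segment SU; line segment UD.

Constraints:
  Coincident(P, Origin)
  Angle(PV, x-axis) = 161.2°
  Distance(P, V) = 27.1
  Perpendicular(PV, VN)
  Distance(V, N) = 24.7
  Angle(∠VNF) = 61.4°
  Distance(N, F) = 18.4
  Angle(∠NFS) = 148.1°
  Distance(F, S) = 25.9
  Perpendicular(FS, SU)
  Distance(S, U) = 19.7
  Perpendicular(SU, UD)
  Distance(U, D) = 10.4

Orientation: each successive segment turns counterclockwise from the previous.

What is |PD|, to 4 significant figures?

21.72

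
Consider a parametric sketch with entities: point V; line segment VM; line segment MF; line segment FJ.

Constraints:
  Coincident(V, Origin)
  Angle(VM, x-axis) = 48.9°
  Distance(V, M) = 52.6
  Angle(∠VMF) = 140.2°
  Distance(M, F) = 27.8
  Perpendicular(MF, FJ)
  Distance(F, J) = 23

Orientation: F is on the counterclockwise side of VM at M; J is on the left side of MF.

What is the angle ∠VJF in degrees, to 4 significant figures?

98.89°

V is at the origin; VM runs at 48.9° with length 52.6, so M = 52.6·(cos 48.9°, sin 48.9°) = (34.58, 39.64). ∠VMF = 140.2°, so MF runs at 48.9° + (180° − 140.2°) = 88.70° from the x-axis; with |MF| = 27.8, F = M + 27.8·(cos 88.70°, sin 88.70°) = (35.21, 67.43). The perpendicularity gives FJ at right angles to MF; with |FJ| = 23.0 on the left of MF, J = F + 23.0·(-0.9997, 0.02269) = (12.21, 67.95). Then cos ∠VJF = JV·JF / (|JV||JF|), giving 98.89°.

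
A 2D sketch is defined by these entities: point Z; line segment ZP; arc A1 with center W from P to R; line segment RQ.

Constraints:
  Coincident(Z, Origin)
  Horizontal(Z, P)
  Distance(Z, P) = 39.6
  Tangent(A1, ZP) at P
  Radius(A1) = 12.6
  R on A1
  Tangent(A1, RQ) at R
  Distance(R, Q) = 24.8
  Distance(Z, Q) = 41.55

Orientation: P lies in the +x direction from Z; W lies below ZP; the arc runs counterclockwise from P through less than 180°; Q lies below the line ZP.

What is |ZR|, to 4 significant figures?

29.11

Checks: |WP| = 12.60 ✓; |WR| = 12.60 ✓; ∠(WR, RQ) = 90.00° ✓; |RQ| = 24.80 ✓; |ZQ| = 41.55 ✓.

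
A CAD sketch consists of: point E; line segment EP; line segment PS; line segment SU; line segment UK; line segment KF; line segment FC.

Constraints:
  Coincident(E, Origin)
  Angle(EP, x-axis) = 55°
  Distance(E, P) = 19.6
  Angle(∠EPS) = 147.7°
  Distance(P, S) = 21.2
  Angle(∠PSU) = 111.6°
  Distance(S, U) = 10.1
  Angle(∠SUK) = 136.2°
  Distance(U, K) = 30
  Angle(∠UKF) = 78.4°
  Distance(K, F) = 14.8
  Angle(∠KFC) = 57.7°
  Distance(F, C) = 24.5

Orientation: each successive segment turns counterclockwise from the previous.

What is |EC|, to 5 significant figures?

41.145

∠UKF = 78.4° gives KF at -58.900° from the x-axis; with |KF| = 14.8, F = (-17.599, 18.701). ∠KFC = 57.7° gives FC at 63.400° from the x-axis; with |FC| = 24.5, C = (-6.6289, 40.608). Then |EC| = |C − E| = 41.145.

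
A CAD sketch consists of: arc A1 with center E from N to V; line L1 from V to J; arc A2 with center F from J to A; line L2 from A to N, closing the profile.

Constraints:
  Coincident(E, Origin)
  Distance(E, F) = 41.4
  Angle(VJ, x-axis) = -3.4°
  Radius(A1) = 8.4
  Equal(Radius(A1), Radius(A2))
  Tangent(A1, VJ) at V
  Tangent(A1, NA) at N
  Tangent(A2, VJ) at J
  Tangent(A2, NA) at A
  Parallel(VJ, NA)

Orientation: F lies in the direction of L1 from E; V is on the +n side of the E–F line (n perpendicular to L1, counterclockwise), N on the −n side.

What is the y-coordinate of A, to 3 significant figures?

-10.8

The slot axis is L1's direction at -3.4°, so u = (cos -3.4°, sin -3.4°) = (0.998, -0.0593) and n = (−sin -3.4°, cos -3.4°) = (0.0593, 0.998). E is at the origin and F lies 41.4 along u from E, so F = 41.4·u = (41.3, -2.46). Tangency of A1 to both parallel lines with radius 8.4 puts V and N at E ± 8.4·n: V = (0.498, 8.39), N = (-0.498, -8.39). Equal radii place J and A the same way about F: J = F + 8.4·n = (41.8, 5.93), A = F − 8.4·n = (40.8, -10.8). So A.y = -10.8.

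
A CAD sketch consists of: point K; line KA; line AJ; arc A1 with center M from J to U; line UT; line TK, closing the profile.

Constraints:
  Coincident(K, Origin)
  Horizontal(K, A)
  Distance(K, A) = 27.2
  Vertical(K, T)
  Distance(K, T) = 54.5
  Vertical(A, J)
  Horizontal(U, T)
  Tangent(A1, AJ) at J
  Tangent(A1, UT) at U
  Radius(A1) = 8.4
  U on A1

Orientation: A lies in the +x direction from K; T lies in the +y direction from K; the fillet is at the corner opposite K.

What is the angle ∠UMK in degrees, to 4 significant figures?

157.8°

The virtual corner opposite K is at (27.20, 54.50). A1 meets AJ tangentially, so MJ is at right angles to AJ and A1 meets UT tangentially, so MU is at right angles to UT, with radius 8.4, so the center M sits 8.4 in from both sides at M = (18.80, 46.10). That places the tangent points at J = (27.20, 46.10) on AJ and U = (18.80, 54.50) on UT. Then cos ∠UMK = MU·MK / (|MU||MK|), giving 157.8°.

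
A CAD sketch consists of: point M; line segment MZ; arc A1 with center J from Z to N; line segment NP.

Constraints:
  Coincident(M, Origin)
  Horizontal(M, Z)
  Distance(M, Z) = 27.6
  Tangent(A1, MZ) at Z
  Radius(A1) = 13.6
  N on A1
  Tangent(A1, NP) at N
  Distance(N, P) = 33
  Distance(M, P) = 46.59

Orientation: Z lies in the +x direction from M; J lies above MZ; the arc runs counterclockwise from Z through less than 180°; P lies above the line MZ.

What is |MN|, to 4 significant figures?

43.57

Checks: |JN| = 13.60 ✓; ∠(JN, NP) = 90.00° ✓; |NP| = 33.00 ✓; |MP| = 46.59 ✓.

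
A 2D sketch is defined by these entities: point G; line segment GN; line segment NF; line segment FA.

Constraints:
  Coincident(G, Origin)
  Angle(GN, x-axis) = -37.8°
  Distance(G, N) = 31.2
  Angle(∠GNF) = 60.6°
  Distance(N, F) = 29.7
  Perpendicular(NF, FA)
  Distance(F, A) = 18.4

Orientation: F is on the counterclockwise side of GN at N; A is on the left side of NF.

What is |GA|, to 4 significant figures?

16.85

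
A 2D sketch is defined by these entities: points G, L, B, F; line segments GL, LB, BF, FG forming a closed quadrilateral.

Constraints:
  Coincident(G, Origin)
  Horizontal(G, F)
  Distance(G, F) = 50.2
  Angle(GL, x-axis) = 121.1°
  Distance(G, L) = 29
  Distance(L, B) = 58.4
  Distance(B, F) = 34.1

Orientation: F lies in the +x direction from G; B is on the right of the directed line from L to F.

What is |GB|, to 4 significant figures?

30.08

Checks: |LB| = 58.40 ✓; |BF| = 34.10 ✓.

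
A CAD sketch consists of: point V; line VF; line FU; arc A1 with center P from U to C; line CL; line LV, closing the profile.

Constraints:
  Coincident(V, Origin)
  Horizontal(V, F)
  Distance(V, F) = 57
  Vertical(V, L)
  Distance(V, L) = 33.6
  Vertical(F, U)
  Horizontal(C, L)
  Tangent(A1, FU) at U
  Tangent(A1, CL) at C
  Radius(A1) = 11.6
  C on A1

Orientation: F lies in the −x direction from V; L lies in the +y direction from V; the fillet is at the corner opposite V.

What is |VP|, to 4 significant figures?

50.45

VL is vertical with |VL| = 33.6 and L on the +y side, so L = (0.000, 33.60). The virtual corner opposite V is at (-57.00, 33.60). A1 meets FU tangentially, so PU is at right angles to FU and since A1 is tangent to CL there, PC ⟂ CL, with radius 11.6, so the center P sits 11.6 in from both sides at P = (-45.40, 22.00). Then |VP| = |P − V| = 50.45.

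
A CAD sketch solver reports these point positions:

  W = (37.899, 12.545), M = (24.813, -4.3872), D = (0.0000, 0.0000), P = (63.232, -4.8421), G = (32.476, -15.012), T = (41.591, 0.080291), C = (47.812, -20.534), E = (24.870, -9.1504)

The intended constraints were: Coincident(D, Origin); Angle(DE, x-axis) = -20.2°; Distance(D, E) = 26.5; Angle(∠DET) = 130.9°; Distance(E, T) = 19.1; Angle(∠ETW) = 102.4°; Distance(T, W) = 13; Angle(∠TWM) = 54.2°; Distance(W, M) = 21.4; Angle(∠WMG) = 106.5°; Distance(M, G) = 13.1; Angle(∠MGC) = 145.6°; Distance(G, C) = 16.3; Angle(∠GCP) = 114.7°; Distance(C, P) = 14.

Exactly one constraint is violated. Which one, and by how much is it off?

Distance(C, P) = 14 — off by 8.00.

D = (0.00, 0.00) ✓; DE at -20.20° ✓; |DE| = 26.50 ✓; ∠DET = 130.9° ✓; |ET| = 19.10 ✓; ∠ETW = 102.4° ✓; |TW| = 13.00 ✓; ∠TWM = 54.20° ✓; |WM| = 21.40 ✓; ∠WMG = 106.5° ✓; |MG| = 13.10 ✓; ∠MGC = 145.6° ✓; |GC| = 16.30 ✓; ∠GCP = 114.7° ✓; |CP| = 22.00 ✗.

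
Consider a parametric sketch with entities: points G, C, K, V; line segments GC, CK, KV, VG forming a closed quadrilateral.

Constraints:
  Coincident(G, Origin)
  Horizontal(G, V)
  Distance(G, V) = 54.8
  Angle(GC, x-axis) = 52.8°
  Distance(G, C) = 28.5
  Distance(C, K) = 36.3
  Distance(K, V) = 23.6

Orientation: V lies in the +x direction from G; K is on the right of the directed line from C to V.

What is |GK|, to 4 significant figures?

34.76

G is at the origin; G and V share the same y with |GV| = 54.8 and V in +x, so V = (54.8, 0). GC runs at 52.8° with |GC| = 28.5, so C = (17.23, 22.70). K is determined by |CK| = 36.3 and |KV| = 23.6 together: it lies at the intersection of circle(C, 36.3) and circle(V, 23.6). With |CV| = 43.89, the foot of the radical line on CV is 30.61 from C and the perpendicular offset is √(36.3² − 30.61²) = 19.51. Taking the right-of-CV solution: K = (33.34, -9.827).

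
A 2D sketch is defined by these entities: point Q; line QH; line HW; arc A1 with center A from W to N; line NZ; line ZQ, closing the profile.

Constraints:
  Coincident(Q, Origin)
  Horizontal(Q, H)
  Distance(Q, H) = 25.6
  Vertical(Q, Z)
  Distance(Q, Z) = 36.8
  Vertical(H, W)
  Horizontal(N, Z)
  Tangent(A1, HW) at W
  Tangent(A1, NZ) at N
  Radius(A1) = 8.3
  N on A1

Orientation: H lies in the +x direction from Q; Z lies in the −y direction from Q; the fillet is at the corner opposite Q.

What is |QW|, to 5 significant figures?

38.309

Q is at the origin; QH is horizontal with |QH| = 25.6 and H on the +x side, so H = (25.600, 0.0000). Q and Z share the same x with |QZ| = 36.8 and Z on the −y side, so Z = (0.0000, -36.800). The virtual corner opposite Q is at (25.600, -36.800). The tangent condition forces AW to be normal to HW and A1 meets NZ tangentially, so AN is at right angles to NZ, with radius 8.3, so the center A sits 8.3 in from both sides at A = (17.300, -28.500). That places the tangent points at W = (25.600, -28.500) on HW and N = (17.300, -36.800) on NZ. Then |QW| = |W − Q| = 38.309.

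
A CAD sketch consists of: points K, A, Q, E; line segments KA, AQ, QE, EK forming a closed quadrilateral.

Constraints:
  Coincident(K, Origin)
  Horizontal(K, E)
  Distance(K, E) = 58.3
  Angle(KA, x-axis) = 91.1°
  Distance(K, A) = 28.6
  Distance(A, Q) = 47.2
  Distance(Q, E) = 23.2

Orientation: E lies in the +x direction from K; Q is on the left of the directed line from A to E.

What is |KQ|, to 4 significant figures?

49.76

Checks: |AQ| = 47.20 ✓; |QE| = 23.20 ✓.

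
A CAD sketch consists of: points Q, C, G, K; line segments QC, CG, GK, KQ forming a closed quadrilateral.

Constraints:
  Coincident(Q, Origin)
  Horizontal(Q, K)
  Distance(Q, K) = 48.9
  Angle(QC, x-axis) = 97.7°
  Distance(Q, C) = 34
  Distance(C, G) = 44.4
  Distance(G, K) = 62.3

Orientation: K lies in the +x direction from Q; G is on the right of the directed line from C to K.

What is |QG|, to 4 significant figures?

16.07

Checks: |CG| = 44.40 ✓; |GK| = 62.30 ✓.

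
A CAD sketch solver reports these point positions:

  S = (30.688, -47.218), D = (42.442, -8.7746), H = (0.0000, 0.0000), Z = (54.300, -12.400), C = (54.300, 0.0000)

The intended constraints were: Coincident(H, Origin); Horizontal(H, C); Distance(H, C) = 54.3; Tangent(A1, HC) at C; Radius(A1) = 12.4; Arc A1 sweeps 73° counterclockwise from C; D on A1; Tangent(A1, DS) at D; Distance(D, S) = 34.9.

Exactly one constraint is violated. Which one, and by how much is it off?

Distance(D, S) = 34.9 — off by 5.30.

H = (0.00, 0.00) ✓; H.y = 0.00, C.y = 0.00 ✓; |HC| = 54.30 ✓; ∠(ZC, CH) = 90.00° ✓; |ZC| = 12.40 ✓; bearing(Z→D) − bearing(Z→C) = 73.00° ✓; |ZD| = 12.40 ✓; ∠(ZD, DS) = 90.00° ✓; |DS| = 40.20 ✗.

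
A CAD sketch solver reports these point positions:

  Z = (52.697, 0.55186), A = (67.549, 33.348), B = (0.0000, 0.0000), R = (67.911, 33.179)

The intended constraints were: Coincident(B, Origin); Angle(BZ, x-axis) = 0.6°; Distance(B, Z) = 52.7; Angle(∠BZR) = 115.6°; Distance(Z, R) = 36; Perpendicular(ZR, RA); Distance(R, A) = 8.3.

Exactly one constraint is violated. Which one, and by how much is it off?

Distance(R, A) = 8.3 — off by 7.90.

B = (0.00, 0.00) ✓; BZ at 0.6000° ✓; |BZ| = 52.70 ✓; ∠BZR = 115.6° ✓; |ZR| = 36.00 ✓; ∠(ZR, RA) = 89.97° ✓; |RA| = 0.3995 ✗.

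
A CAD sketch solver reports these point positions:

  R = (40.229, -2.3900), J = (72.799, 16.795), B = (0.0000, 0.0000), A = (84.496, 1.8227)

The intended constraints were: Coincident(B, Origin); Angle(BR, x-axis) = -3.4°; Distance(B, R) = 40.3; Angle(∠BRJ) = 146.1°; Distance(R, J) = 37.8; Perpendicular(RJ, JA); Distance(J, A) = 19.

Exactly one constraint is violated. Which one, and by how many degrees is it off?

Perpendicular(RJ, JA) — off by 7.50°.

B = (0.00, 0.00) ✓; BR at -3.400° ✓; |BR| = 40.30 ✓; ∠BRJ = 146.1° ✓; |RJ| = 37.80 ✓; ∠(RJ, JA) = 82.50° ✗; |JA| = 19.00 ✓.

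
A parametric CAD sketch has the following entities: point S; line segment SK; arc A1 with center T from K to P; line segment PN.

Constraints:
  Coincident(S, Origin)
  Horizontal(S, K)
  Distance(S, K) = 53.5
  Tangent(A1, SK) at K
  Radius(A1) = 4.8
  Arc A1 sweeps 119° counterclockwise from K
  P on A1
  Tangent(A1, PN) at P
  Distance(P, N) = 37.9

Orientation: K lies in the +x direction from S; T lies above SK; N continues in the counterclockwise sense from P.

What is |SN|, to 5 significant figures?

56.289

On A1, K sits at bearing -90° from T; a 119° counterclockwise sweep puts P at bearing 29°, so P = T + 4.8·(cos 29°, sin 29°) = (57.698, 7.1271). Since A1 is tangent to PN there, TP ⟂ PN, so PN runs along (−sin 29°, cos 29°); with |PN| = 37.9, N = (39.324, 40.275). Then |SN| = |N − S| = 56.289.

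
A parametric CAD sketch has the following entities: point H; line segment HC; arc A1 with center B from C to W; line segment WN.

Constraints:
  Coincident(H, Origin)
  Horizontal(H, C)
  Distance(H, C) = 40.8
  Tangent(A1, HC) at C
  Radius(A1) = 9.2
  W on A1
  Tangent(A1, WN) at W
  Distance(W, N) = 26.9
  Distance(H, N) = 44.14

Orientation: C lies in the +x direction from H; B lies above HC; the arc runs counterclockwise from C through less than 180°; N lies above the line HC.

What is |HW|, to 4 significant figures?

49.74

Checks: |BW| = 9.200 ✓; ∠(BW, WN) = 90.00° ✓; |WN| = 26.90 ✓; |HN| = 44.14 ✓.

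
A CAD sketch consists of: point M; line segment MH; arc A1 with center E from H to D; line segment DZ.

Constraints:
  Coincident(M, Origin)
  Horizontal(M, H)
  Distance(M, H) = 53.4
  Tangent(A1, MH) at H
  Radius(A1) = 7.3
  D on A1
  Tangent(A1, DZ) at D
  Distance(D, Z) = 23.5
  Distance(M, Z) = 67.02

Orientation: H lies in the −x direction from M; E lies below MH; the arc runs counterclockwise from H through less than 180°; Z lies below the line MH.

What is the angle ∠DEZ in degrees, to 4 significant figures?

72.74°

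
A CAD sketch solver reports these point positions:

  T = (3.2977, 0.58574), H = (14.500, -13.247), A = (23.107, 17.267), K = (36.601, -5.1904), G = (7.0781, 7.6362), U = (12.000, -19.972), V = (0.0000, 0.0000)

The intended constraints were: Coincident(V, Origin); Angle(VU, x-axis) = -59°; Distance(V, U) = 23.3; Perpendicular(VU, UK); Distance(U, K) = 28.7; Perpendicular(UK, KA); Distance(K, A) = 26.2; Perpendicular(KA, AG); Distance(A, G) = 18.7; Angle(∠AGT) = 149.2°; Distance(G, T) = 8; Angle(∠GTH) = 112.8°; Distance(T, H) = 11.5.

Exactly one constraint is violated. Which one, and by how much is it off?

Distance(T, H) = 11.5 — off by 6.30.

V = (0.00, 0.00) ✓; VU at -59.00° ✓; |VU| = 23.30 ✓; ∠(VU, UK) = 90.00° ✓; |UK| = 28.70 ✓; ∠(UK, KA) = 90.00° ✓; |KA| = 26.20 ✓; ∠(KA, AG) = 90.00° ✓; |AG| = 18.70 ✓; ∠AGT = 149.2° ✓; |GT| = 8.000 ✓; ∠GTH = 112.8° ✓; |TH| = 17.80 ✗.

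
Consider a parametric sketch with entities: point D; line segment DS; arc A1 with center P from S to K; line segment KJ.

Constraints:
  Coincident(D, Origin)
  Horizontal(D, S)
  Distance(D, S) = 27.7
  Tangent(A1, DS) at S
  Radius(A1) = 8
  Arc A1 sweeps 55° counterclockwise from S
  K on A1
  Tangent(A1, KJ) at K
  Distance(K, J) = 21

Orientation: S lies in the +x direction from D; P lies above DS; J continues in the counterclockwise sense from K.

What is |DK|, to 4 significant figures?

34.42

D is at the origin; D and S share the same y with |DS| = 27.7 and S on the +x side, so S = (27.70, 0.000). Since A1 is tangent to DS there, PS ⟂ DS, so P = S + (0, 8) = (27.70, 8.000). On A1, S sits at bearing -90° from P; a 55° counterclockwise sweep puts K at bearing -35°, so K = P + 8.0·(cos -35°, sin -35°) = (34.25, 3.411). Then |DK| = |K − D| = 34.42.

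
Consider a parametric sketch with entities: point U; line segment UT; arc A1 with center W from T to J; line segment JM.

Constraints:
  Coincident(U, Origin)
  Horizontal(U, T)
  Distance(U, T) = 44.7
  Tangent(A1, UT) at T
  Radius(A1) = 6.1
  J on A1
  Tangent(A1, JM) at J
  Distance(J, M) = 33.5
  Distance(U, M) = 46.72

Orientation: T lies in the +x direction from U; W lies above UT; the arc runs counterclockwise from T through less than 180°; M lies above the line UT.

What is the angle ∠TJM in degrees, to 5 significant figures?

116.34°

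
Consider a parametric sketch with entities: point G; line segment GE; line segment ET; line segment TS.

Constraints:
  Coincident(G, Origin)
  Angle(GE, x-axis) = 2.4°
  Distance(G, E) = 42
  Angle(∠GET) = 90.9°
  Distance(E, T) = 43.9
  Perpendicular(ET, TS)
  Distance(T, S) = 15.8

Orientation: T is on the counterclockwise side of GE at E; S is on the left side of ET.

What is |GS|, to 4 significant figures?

51.69

G is at the origin; GE runs at 2.4° with length 42.0, so E = 42.0·(cos 2.4°, sin 2.4°) = (41.96, 1.759). ∠GET = 90.9°, so ET runs at 2.4° + (180° − 90.9°) = 91.50° from the x-axis; with |ET| = 43.9, T = E + 43.9·(cos 91.50°, sin 91.50°) = (40.81, 45.64). The perpendicularity gives TS at right angles to ET; with |TS| = 15.8 on the left of ET, S = T + 15.8·(-0.9997, -0.02618) = (25.02, 45.23). Then |GS| = |S − G| = 51.69.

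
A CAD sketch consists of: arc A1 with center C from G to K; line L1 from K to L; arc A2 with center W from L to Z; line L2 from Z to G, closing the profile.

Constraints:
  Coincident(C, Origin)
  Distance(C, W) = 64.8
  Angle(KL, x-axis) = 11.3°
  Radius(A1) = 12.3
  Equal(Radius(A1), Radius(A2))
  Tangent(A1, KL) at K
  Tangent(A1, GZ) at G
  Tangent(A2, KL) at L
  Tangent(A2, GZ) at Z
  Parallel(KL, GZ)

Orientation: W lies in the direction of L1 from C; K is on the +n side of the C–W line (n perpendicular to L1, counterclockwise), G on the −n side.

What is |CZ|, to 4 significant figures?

65.96

The slot axis is L1's direction at 11.3°, so u = (cos 11.3°, sin 11.3°) = (0.9806, 0.1959) and n = (−sin 11.3°, cos 11.3°) = (-0.1959, 0.9806). C is at the origin and W lies 64.8 along u from C, so W = 64.8·u = (63.54, 12.70). Tangency of A1 to both parallel lines with radius 12.3 puts K and G at C ± 12.3·n: K = (-2.410, 12.06), G = (2.410, -12.06). Equal radii place L and Z the same way about W: L = W + 12.3·n = (61.13, 24.76), Z = W − 12.3·n = (65.95, 0.6357). Then |CZ| = |Z − C| = 65.96.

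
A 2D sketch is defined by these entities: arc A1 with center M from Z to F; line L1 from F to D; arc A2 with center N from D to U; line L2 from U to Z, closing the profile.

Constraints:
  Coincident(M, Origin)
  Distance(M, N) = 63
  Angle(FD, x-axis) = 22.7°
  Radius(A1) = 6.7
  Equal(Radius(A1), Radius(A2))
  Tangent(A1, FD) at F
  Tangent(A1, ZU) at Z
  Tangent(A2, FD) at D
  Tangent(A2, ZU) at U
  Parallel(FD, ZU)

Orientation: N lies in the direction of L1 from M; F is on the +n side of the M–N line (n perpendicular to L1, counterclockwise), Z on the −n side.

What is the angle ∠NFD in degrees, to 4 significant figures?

6.071°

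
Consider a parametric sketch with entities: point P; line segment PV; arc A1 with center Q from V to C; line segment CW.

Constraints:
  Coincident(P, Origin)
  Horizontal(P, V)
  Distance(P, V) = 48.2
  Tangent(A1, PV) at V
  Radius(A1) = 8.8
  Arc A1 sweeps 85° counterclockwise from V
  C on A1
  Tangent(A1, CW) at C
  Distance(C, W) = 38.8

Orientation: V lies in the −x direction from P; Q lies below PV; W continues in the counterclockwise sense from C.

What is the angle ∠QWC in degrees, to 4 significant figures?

12.78°

P is at the origin; PV is horizontal with |PV| = 48.2 and V on the −x side, so V = (-48.20, 0.000). Since A1 is tangent to PV there, QV ⟂ PV, so Q = V + (0, -8.8) = (-48.20, -8.800). On A1, V sits at bearing 90° from Q; an 85° counterclockwise sweep puts C at bearing 175°, so C = Q + 8.8·(cos 175°, sin 175°) = (-56.97, -8.033). The tangent condition forces QC to be normal to CW, so CW runs along (−sin 175°, cos 175°); with |CW| = 38.8, W = (-60.35, -46.69). Then cos ∠QWC = WQ·WC / (|WQ||WC|), giving 12.78°.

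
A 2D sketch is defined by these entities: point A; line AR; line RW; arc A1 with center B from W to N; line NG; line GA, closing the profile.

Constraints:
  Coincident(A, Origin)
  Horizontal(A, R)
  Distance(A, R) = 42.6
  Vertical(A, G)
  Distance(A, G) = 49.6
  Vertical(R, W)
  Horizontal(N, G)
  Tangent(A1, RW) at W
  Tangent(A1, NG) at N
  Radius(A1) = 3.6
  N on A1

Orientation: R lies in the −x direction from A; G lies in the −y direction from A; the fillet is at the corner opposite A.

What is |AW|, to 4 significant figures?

62.70

A is at the origin; A and R share the same y with |AR| = 42.6 and R on the −x side, so R = (-42.60, 0.000). A and G share the same x with |AG| = 49.6 and G on the −y side, so G = (0.000, -49.60). The virtual corner opposite A is at (-42.60, -49.60). Tangency of A1 to RW means the radius BW is perpendicular to RW and the tangent condition forces BN to be normal to NG, with radius 3.6, so the center B sits 3.6 in from both sides at B = (-39.00, -46.00). That places the tangent points at W = (-42.60, -46.00) on RW and N = (-39.00, -49.60) on NG. Then |AW| = |W − A| = 62.70.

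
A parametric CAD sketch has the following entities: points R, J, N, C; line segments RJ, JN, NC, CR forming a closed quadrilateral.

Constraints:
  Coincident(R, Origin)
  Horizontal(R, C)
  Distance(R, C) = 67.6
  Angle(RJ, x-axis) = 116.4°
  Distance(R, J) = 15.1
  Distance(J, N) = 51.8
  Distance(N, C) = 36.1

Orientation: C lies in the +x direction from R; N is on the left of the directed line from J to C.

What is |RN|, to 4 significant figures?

50.96

R is at the origin; R and C share the same y with |RC| = 67.6 and C in +x, so C = (67.6, 0). RJ runs at 116.4° with |RJ| = 15.1, so J = (-6.714, 13.53). N is determined by |JN| = 51.8 and |NC| = 36.1 together: it lies at the intersection of circle(J, 51.8) and circle(C, 36.1). With |JC| = 75.53, the foot of the radical line on JC is 46.90 from J and the perpendicular offset is √(51.8² − 46.90²) = 21.99. Taking the left-of-JC solution: N = (43.37, 26.76).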